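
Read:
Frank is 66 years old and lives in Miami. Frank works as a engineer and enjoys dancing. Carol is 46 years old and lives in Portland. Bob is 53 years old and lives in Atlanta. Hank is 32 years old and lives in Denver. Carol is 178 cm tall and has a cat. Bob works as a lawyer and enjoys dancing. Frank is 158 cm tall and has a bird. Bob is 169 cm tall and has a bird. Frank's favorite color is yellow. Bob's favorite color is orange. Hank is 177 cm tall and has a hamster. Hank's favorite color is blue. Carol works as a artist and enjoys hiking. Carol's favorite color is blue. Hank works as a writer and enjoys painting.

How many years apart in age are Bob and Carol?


53 vs 46, diff = 7

7


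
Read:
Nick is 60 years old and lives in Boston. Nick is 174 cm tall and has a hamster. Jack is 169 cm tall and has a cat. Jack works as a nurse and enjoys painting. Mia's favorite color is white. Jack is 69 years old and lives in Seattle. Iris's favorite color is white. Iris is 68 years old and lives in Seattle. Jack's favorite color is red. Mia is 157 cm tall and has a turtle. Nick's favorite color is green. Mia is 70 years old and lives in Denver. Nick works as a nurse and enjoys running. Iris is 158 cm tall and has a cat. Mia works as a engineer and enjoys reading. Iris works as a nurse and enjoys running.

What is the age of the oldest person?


Oldest: Mia at 70

70


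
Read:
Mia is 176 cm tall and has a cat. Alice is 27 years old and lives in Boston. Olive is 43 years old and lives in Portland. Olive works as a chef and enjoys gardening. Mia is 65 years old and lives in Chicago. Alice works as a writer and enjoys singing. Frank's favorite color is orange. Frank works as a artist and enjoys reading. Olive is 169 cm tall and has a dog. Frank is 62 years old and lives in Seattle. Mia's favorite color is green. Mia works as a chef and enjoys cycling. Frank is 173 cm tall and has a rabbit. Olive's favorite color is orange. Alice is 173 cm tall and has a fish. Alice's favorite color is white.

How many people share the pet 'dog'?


Count: 1

1


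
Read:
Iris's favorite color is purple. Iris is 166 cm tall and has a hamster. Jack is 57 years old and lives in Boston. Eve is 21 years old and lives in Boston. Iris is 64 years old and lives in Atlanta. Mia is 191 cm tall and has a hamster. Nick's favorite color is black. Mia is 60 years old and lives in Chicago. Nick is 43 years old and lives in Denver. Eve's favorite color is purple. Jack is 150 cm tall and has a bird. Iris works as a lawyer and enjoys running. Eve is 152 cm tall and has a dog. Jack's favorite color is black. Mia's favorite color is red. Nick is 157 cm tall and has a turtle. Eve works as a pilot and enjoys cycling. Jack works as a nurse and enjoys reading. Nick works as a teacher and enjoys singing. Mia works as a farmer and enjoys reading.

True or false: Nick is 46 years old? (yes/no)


Nick is actually 43. no

no


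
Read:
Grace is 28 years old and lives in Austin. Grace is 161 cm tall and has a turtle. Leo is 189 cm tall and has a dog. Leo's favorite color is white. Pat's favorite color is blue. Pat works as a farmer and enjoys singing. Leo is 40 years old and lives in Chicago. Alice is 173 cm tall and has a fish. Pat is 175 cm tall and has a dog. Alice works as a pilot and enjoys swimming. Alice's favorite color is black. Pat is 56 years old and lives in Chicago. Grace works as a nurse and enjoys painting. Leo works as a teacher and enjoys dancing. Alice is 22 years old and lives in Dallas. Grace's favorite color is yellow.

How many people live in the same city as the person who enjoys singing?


Person with hobby singing is Pat, city Chicago. Count = 2

2


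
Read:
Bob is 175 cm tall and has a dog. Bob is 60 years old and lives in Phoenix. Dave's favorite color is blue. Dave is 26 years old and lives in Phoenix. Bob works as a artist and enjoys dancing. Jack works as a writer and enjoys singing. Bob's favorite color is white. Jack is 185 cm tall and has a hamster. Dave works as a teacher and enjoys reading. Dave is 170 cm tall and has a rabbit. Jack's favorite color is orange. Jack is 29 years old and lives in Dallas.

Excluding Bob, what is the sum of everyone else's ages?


Sum (excluding Bob): 55

55


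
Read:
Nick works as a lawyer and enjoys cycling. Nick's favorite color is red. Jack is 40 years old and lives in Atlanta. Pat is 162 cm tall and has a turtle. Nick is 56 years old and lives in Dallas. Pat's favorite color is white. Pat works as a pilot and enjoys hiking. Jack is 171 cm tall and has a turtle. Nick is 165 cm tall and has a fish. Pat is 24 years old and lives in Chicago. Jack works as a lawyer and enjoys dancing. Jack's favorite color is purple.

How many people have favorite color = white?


Count: 1

1


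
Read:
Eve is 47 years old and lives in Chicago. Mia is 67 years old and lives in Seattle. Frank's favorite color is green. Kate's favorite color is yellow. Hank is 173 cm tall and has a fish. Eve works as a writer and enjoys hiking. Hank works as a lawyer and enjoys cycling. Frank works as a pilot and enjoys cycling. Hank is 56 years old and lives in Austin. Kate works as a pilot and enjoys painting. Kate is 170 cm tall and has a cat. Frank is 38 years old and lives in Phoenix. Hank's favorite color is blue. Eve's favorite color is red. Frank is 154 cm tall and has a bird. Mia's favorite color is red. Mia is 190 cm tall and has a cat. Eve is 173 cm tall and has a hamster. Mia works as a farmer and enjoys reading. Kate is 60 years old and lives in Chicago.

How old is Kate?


Kate is 60 years old

60


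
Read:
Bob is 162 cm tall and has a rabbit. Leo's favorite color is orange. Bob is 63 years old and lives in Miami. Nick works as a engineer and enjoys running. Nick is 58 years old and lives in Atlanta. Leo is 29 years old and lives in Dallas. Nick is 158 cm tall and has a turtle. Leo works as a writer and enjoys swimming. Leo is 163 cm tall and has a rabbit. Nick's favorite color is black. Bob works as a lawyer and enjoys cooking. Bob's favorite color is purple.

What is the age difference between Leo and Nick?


|29 - 58| = 29

29


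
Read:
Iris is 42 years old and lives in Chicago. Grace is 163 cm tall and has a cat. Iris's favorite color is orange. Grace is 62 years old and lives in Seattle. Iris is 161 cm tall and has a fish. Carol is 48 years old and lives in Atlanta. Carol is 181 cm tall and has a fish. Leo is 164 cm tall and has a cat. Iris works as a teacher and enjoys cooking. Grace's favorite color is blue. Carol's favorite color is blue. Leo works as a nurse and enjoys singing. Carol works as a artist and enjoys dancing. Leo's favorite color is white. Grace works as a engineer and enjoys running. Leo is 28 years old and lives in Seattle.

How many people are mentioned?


People: Grace, Leo, Carol, Iris. Count = 4

4


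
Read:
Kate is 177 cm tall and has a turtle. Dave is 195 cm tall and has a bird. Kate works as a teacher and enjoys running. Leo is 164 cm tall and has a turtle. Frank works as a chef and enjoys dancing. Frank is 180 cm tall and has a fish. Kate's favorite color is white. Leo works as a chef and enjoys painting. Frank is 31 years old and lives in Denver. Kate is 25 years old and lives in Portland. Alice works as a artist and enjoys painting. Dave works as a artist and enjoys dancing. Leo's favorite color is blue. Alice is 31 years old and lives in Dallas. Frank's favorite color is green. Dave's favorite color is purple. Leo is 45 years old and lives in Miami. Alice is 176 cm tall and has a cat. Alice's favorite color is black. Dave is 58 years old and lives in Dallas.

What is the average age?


Sum=190, n=5, avg=38

38


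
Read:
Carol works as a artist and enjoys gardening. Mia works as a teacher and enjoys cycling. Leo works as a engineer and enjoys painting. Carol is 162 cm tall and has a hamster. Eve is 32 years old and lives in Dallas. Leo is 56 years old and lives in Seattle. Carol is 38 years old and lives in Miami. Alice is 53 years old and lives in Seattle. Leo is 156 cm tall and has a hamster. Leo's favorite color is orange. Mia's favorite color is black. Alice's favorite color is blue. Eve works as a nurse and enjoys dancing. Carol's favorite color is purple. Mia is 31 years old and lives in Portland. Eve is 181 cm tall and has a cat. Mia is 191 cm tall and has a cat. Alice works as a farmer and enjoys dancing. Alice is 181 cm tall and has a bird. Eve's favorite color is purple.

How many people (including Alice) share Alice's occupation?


Alice is a farmer. Count = 1

1


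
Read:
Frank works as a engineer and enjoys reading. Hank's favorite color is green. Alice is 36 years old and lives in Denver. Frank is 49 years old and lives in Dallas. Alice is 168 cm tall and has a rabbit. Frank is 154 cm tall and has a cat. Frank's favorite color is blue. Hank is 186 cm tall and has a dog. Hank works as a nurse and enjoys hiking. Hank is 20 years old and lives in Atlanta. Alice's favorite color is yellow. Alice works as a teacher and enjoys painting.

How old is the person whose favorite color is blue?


Person with favorite color=blue is Frank, age 49

49


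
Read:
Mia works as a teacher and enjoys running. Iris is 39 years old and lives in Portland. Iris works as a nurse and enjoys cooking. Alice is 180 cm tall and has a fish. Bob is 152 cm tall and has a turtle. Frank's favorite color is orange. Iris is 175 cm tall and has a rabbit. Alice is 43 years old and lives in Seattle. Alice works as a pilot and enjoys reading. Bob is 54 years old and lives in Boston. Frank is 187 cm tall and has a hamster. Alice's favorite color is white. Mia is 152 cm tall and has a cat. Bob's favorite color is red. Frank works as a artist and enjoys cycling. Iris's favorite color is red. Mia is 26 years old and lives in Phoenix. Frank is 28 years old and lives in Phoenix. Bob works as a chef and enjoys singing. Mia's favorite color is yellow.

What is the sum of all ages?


43+26+54+28+39 = 190

190


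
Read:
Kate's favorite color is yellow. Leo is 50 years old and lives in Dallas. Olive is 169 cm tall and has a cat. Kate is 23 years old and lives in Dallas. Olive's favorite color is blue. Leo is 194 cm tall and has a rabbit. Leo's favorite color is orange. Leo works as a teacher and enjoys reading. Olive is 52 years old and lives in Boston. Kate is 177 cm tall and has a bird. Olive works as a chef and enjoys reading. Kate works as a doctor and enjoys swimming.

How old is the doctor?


The doctor is Kate, age 23

23


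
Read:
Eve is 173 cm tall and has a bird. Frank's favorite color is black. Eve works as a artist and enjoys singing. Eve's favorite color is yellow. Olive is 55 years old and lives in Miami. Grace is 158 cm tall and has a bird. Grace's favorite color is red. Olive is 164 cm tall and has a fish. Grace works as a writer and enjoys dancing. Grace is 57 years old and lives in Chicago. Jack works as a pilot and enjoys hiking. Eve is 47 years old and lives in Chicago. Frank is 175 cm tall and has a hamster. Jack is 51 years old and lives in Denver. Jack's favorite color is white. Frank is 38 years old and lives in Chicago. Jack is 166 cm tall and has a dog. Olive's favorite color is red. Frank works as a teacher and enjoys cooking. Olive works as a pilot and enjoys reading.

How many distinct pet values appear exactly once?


Unique pet values: 3

3


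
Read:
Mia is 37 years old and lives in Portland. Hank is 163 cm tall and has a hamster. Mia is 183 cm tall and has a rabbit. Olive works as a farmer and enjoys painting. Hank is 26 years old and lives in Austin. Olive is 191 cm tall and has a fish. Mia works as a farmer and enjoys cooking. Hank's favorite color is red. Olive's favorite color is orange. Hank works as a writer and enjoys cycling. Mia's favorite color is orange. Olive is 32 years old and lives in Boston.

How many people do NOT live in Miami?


Not in Miami: 3

3


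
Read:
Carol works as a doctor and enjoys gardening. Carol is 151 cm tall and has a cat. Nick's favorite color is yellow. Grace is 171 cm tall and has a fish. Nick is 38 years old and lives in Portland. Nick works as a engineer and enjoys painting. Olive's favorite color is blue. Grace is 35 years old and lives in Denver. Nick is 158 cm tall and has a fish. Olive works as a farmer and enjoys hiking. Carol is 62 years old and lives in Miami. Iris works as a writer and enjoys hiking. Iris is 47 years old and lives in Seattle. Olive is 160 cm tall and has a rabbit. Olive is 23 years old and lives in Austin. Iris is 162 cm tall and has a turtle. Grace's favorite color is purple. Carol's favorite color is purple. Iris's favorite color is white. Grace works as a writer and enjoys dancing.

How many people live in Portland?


Count in Portland: 1

1


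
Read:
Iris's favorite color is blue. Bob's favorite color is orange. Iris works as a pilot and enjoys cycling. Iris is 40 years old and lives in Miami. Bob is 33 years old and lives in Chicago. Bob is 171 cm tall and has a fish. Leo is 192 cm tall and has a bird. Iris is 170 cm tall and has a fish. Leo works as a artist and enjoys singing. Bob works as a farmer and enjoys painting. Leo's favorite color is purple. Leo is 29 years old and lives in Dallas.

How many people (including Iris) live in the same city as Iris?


Iris lives in Miami. Count = 1

1


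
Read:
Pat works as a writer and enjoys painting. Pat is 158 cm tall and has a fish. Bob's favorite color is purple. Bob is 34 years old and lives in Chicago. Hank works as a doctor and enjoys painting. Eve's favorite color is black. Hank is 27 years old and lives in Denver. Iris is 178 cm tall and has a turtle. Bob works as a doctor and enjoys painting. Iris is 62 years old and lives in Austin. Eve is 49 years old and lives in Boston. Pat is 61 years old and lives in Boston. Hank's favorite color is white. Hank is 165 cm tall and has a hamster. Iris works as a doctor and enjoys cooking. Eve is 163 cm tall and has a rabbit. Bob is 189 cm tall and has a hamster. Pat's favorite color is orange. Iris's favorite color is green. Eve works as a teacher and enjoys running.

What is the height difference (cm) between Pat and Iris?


|158 - 178| = 20

20


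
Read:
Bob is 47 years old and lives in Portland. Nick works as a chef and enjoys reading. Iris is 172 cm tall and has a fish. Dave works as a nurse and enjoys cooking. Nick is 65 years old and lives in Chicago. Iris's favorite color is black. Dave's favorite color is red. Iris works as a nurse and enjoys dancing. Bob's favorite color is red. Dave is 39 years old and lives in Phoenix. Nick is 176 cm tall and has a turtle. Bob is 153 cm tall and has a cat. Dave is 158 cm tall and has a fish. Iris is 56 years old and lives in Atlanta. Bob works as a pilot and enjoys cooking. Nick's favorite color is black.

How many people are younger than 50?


Filter: 2

2


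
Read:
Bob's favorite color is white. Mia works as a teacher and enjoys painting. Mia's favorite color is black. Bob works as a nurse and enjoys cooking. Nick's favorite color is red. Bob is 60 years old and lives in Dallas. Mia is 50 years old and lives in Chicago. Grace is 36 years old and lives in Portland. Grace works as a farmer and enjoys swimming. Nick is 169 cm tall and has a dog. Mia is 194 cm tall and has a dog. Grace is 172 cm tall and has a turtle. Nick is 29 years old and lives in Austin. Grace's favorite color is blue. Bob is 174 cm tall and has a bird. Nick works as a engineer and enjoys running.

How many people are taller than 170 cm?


Taller than 170: 3

3


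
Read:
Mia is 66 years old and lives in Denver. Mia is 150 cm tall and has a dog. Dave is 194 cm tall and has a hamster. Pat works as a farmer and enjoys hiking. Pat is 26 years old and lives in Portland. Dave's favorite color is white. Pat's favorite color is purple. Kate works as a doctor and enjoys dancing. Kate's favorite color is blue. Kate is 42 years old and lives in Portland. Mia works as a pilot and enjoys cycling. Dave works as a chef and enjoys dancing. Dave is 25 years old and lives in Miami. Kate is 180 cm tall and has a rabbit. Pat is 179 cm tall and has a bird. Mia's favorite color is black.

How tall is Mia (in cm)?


Mia is 150 cm tall

150


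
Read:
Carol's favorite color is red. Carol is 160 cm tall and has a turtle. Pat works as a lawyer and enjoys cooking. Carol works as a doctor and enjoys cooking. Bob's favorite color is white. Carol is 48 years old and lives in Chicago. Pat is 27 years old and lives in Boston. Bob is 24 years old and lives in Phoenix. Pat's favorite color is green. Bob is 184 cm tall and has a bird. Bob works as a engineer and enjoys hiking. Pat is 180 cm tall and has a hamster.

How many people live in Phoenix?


Count in Phoenix: 1

1


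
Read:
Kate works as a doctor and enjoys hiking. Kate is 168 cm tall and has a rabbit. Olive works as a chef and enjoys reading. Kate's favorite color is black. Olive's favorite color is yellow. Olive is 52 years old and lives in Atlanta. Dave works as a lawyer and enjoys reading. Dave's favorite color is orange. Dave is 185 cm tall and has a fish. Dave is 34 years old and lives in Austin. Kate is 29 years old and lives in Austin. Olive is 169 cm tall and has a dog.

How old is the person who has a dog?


Person with dog is Olive, age 52

52


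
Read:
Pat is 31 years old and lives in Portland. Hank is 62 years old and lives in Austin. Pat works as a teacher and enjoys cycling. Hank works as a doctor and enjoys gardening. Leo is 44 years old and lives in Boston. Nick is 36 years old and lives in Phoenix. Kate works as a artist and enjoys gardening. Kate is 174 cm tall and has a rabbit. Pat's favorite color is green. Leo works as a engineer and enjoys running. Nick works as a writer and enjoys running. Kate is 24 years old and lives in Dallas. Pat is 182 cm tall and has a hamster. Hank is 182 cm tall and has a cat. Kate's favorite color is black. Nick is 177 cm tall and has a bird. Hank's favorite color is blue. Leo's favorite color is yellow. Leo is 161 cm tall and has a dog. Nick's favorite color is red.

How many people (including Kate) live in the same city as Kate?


Kate lives in Dallas. Count = 1

1


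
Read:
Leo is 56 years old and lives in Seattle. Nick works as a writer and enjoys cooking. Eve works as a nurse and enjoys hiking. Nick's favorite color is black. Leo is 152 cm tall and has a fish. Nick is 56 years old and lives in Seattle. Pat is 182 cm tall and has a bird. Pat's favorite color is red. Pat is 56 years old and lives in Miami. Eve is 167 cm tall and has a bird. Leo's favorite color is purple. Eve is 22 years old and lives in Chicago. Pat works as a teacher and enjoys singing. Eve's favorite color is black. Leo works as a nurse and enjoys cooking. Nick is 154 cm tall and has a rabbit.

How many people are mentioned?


People: Nick, Pat, Eve, Leo. Count = 4

4


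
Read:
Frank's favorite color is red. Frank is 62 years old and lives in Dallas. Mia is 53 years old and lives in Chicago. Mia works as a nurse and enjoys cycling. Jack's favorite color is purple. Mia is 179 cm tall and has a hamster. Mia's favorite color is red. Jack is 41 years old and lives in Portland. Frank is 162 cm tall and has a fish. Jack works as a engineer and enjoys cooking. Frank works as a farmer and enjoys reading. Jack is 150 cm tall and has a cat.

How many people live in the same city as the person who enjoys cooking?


Person with hobby cooking is Jack, city Portland. Count = 1

1


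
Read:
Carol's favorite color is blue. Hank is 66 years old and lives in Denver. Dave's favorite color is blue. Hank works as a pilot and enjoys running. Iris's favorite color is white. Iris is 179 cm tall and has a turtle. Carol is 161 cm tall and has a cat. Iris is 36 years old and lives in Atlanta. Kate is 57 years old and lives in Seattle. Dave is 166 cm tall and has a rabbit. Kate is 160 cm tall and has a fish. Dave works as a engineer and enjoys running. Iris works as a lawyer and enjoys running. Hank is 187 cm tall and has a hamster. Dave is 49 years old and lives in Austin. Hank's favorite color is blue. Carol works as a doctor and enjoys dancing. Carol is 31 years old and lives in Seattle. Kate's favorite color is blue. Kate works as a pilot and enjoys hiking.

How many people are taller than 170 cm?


Taller than 170: 2

2


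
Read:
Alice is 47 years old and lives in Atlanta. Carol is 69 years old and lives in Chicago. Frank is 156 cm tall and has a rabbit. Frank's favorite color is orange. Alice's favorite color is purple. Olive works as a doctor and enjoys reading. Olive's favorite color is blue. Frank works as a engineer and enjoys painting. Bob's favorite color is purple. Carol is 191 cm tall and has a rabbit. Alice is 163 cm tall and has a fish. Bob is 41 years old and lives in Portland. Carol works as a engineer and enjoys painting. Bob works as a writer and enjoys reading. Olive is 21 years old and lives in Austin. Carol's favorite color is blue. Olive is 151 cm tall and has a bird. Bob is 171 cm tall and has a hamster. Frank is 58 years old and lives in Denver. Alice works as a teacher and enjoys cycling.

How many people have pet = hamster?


Count: 1

1


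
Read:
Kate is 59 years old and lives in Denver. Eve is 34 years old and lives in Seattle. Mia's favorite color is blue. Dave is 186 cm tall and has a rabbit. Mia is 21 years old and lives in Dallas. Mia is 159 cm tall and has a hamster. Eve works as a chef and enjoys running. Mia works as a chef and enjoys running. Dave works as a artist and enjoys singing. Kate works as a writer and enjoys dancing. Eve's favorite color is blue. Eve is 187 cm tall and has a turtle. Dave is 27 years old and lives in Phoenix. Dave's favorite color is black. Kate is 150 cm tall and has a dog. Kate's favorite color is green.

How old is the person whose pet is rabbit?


Person with pet=rabbit is Dave, age 27

27


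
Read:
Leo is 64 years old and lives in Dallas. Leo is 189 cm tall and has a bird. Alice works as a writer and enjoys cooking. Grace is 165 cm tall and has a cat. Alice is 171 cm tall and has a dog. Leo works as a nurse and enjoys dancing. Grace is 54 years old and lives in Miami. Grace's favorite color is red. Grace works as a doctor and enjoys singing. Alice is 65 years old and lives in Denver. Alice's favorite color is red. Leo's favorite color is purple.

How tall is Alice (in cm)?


Alice is 171 cm tall

171


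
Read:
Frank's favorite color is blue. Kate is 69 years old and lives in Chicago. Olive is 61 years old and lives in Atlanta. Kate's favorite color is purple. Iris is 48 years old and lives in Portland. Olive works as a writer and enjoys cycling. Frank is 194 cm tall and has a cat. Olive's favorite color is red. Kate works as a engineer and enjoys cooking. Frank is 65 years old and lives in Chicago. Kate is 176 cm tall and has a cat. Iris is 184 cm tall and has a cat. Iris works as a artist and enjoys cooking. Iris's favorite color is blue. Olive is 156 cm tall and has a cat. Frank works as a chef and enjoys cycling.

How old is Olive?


Olive is 61 years old

61


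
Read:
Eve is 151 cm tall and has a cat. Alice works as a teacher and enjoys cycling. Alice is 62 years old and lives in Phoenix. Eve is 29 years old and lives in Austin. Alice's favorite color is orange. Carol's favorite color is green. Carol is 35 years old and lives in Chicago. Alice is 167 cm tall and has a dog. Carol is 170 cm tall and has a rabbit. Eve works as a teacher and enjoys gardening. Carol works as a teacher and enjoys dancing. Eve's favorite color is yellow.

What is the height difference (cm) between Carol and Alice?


|170 - 167| = 3

3


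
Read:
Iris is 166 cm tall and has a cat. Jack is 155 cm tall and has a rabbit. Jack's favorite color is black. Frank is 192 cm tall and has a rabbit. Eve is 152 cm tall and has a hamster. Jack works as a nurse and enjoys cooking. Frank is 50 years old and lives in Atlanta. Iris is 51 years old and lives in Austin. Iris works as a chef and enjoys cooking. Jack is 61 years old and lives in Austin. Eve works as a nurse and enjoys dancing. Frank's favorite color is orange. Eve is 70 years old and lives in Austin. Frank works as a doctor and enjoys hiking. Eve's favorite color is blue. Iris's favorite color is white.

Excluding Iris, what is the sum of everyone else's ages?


Sum (excluding Iris): 181

181


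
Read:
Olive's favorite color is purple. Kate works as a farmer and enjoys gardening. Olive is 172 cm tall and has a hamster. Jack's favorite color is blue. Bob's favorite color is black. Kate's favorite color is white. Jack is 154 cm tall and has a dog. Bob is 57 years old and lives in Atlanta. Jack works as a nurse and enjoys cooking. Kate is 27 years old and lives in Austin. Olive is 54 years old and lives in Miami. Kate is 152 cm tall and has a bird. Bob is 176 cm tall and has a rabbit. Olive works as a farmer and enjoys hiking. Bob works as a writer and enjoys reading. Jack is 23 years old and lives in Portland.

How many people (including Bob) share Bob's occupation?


Bob is a writer. Count = 1

1


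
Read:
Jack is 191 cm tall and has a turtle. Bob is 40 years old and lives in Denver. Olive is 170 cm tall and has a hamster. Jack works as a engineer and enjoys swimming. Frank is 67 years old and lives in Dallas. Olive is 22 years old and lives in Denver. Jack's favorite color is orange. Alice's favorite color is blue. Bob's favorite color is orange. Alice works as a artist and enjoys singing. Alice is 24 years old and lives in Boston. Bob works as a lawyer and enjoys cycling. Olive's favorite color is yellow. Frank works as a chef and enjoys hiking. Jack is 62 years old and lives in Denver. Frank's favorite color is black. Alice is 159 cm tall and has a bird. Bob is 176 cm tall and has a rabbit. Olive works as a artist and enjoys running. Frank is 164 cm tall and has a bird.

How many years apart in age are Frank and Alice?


67 vs 24, diff = 43

43


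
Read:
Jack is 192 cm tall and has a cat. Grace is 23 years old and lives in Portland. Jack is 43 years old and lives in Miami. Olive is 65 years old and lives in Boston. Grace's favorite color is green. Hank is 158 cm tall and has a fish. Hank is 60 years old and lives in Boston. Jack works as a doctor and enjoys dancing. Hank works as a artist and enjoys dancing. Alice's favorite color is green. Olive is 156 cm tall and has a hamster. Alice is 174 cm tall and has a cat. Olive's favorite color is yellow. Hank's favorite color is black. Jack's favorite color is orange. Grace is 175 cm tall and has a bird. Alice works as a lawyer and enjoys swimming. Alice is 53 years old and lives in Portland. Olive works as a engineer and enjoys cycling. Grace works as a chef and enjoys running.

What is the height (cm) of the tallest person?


Tallest: Jack at 192 cm

192


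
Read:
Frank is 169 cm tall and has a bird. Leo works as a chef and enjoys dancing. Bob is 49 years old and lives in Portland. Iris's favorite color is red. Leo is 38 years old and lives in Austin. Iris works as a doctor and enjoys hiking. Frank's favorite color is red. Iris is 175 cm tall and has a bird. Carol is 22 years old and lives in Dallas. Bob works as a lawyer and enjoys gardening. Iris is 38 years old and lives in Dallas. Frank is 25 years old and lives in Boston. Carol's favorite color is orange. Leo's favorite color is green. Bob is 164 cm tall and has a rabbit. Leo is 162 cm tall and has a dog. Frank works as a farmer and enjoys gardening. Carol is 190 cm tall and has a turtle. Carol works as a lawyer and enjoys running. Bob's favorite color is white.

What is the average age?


Sum=172, n=5, avg=34.4

34.4


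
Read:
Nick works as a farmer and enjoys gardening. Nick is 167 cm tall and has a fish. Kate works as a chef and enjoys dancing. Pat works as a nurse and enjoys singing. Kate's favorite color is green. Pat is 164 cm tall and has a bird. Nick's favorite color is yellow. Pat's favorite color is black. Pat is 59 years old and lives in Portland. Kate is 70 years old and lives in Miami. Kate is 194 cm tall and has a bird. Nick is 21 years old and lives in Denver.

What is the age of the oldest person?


Oldest: Kate at 70

70


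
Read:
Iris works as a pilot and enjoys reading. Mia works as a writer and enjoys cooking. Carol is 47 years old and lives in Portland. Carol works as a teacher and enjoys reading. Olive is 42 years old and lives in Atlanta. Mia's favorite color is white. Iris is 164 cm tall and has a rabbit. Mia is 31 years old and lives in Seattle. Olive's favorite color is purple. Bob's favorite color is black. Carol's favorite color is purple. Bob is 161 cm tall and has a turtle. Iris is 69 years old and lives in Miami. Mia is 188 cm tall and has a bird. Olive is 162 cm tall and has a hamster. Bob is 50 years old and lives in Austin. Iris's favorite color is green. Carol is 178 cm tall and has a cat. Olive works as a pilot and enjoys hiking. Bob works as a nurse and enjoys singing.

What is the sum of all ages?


69+42+47+50+31 = 239

239


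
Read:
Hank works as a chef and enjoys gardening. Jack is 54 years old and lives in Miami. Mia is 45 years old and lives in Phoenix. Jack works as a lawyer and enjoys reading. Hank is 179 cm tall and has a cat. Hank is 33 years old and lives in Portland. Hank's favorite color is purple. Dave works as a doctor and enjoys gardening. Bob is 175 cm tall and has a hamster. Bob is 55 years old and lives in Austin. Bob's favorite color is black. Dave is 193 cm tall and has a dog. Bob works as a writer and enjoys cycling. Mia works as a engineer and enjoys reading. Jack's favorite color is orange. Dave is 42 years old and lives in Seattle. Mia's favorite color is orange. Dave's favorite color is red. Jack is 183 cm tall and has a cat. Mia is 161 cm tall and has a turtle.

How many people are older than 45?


Filter: 2

2


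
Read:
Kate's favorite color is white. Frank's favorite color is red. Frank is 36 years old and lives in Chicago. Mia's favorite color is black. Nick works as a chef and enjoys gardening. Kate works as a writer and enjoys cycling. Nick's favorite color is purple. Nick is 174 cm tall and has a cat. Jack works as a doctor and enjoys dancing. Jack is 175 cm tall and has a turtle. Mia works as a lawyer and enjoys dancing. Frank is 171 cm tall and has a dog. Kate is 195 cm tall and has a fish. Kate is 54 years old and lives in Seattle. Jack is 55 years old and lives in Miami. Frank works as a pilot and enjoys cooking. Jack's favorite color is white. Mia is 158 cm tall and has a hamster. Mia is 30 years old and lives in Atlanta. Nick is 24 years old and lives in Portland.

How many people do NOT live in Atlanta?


Not in Atlanta: 4

4


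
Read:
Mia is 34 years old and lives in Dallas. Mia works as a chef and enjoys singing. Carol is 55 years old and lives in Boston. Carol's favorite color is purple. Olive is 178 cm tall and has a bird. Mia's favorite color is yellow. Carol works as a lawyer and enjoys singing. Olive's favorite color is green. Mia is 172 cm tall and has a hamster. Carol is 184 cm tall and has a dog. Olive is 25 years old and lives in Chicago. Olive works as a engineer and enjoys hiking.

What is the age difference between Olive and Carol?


|25 - 55| = 30

30


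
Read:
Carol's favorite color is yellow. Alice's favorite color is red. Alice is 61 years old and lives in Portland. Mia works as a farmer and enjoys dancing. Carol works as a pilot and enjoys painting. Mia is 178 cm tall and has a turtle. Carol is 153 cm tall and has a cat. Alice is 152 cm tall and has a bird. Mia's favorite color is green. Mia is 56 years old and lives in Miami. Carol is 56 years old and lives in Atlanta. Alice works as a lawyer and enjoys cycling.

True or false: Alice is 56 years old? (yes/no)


Alice is actually 61. no

no


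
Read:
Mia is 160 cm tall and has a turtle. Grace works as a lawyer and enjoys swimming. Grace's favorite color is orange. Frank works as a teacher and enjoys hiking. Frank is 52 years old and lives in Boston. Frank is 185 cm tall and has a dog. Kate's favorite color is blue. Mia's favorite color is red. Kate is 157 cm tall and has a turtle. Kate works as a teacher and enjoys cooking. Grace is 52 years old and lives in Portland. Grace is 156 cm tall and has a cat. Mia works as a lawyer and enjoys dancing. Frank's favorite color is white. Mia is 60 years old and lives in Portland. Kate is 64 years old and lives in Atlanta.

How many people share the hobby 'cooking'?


Count: 1

1


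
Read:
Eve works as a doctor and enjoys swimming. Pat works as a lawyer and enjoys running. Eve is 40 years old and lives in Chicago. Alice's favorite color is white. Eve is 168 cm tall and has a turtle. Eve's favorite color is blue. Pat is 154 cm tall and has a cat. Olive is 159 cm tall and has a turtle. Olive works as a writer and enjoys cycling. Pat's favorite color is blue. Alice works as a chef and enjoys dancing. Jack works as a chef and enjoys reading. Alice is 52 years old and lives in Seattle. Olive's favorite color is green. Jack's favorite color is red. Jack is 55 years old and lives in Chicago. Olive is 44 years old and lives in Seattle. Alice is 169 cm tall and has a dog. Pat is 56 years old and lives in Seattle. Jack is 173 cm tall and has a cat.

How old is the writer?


The writer is Olive, age 44

44


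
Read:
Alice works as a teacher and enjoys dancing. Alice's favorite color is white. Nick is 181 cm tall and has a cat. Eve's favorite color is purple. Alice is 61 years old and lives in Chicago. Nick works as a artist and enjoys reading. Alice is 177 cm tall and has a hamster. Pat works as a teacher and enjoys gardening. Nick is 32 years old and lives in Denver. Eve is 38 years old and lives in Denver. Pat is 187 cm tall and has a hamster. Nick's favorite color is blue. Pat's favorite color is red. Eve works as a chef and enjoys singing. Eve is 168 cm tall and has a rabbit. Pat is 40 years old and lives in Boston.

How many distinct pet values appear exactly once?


Unique pet values: 2

2


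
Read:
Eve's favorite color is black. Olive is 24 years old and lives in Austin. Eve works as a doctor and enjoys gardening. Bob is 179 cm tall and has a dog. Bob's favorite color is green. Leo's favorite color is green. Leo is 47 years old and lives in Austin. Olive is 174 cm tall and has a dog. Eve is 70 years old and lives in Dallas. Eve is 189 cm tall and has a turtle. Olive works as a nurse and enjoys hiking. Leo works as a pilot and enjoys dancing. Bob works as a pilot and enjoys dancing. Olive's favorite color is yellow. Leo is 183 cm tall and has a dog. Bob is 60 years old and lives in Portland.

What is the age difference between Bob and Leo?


|60 - 47| = 13

13


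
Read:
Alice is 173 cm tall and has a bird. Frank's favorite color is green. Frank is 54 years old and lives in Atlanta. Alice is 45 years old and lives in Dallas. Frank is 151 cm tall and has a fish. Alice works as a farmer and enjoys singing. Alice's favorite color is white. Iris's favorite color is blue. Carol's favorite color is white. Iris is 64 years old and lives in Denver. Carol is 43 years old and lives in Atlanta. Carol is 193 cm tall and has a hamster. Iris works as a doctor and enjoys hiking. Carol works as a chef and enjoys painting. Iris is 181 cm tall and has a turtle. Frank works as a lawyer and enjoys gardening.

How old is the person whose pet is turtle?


Person with pet=turtle is Iris, age 64

64


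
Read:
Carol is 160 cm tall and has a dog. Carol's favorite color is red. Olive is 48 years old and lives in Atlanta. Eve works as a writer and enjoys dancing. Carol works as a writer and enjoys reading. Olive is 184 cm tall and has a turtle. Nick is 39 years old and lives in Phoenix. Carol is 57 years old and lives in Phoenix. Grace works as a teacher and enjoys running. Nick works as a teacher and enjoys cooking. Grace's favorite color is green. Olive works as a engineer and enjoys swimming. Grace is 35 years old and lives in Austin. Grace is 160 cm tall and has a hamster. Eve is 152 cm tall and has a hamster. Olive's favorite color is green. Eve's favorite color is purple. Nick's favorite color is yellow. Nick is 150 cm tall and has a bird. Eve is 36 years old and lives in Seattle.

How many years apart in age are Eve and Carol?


36 vs 57, diff = 21

21


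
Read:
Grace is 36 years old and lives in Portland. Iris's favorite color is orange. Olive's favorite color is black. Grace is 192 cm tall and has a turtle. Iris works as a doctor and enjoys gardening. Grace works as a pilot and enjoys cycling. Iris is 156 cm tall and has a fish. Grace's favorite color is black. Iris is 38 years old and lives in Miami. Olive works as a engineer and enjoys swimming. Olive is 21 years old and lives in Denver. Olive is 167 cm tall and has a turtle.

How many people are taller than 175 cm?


Taller than 175: 1

1


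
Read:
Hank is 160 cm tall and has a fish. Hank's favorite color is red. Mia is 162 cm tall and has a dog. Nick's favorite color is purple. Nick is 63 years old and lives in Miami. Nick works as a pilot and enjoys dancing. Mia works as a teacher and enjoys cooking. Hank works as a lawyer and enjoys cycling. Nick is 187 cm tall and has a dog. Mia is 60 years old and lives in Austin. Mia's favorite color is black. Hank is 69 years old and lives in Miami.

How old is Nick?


Nick is 63 years old

63


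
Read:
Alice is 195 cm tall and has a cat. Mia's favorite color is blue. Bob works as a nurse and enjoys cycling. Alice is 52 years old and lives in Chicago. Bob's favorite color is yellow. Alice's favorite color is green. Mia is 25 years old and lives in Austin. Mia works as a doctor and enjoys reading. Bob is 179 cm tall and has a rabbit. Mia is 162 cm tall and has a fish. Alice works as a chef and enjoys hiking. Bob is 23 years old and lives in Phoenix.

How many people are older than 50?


Filter: 1

1


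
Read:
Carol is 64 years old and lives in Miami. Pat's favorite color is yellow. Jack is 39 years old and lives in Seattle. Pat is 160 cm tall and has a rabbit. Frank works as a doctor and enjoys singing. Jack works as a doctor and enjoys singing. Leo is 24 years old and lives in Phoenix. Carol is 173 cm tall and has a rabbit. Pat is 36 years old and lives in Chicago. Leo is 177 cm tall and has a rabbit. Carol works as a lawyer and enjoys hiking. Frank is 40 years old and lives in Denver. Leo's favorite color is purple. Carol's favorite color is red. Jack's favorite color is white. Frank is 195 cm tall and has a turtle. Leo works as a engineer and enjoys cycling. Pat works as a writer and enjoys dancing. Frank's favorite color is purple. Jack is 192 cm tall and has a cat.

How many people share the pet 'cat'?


Count: 1

1


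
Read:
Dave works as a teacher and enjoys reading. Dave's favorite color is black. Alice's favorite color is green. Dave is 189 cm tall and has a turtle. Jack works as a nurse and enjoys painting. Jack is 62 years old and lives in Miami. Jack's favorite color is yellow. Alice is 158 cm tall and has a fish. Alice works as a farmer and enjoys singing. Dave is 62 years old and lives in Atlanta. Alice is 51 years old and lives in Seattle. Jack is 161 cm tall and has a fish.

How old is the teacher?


The teacher is Dave, age 62

62


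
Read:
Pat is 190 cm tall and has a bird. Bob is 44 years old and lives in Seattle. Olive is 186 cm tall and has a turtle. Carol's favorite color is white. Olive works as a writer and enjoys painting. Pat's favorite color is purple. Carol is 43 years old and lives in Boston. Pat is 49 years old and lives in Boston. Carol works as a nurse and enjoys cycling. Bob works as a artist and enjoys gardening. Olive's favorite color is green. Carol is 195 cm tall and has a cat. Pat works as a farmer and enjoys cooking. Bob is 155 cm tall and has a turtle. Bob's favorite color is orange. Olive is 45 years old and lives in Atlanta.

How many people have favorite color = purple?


Count: 1

1


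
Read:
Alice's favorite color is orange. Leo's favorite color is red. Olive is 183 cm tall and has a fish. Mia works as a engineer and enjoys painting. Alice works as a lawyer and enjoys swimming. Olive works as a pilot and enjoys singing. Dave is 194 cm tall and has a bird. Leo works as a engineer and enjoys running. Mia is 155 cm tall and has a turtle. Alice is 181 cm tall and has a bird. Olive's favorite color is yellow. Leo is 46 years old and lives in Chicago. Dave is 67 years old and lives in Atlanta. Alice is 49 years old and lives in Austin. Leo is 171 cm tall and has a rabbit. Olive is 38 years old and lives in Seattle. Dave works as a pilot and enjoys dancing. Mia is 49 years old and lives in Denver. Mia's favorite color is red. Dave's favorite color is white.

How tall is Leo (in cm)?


Leo is 171 cm tall

171
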